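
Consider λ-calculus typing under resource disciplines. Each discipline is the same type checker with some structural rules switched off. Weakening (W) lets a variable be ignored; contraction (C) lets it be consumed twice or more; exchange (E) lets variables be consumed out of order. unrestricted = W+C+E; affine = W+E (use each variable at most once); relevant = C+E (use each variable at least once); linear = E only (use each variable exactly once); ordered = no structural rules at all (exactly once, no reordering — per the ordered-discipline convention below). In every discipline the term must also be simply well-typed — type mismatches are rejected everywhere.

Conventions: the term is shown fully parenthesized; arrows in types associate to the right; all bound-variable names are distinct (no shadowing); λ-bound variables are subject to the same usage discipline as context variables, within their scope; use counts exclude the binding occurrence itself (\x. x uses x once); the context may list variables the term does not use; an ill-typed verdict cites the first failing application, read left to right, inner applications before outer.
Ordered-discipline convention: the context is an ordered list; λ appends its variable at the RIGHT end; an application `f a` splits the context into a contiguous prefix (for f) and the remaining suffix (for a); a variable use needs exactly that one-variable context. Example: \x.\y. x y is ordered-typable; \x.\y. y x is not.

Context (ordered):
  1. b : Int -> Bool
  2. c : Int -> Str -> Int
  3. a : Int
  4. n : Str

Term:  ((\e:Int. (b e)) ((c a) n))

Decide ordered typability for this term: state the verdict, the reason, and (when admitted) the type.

yes — b, c, a, n, e: once each, no exchange needed; term : Bool
variable uses: b: 1×; c: 1×; a: 1×; n: 1×; e [bound]: 1×
left-to-right use order: b, e, c, a, n
typing: the term checks, with type Bool
all disciplines: ordered ✓ | linear ✓ | affine ✓ | relevant ✓ | unrestricted ✓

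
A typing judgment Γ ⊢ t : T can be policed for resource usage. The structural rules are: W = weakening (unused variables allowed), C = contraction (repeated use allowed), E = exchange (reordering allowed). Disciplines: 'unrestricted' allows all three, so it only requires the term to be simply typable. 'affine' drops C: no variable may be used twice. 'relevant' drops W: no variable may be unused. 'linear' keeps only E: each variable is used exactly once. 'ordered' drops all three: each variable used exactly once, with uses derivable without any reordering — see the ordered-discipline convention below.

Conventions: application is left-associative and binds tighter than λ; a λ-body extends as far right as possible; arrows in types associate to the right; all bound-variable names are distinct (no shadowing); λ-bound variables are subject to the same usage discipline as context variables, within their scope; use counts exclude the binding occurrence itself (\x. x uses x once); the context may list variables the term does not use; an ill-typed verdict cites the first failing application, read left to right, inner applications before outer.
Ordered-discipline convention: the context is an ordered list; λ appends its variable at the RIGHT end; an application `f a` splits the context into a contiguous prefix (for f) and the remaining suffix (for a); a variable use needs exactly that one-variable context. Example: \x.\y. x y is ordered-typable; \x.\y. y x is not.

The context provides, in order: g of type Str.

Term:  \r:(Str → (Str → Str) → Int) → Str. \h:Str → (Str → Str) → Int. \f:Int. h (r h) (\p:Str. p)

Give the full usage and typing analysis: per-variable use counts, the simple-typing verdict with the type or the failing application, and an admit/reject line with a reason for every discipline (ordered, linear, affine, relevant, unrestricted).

counts: g: 0×; r (bound): 1×; h (bound): 2×; f (bound): 0×; p (bound): 1×
order of uses: h, r, h, p
typing: the term checks, with type ((Str → (Str → Str) → Int) → Str) → (Str → (Str → Str) → Int) → Int → Int
ordered: ✗, uses contraction: h ×2; g, f never used (weakening)
linear: ✗, uses contraction: h ×2; g, f never used (weakening)
affine: ✗, uses contraction: h ×2
relevant: ✗, g, f never used (weakening)
unrestricted: ✓, typability at ((Str → (Str → Str) → Int) → Str) → (Str → (Str → Str) → Int) → Int → Int is all that's needed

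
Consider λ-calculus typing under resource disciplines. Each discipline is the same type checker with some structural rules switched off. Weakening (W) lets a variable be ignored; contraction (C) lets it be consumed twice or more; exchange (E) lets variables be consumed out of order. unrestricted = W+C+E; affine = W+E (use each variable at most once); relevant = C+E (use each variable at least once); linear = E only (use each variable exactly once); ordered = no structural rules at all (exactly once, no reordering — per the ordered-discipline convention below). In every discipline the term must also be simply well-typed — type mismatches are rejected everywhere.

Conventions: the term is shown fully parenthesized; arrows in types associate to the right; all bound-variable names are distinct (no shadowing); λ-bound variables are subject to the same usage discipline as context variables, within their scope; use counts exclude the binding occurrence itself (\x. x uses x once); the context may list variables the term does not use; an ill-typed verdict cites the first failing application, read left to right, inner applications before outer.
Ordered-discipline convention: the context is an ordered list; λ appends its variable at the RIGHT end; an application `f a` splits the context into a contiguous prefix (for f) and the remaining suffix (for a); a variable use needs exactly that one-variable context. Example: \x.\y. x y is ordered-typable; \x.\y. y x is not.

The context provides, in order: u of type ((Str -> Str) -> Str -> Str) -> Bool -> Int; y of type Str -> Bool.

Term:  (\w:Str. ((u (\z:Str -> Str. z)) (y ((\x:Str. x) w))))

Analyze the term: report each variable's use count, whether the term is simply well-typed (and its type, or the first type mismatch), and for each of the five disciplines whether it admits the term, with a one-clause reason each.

counts: u ×1; y ×1; w (λ-bound) ×1; z (λ-bound) ×1; x (λ-bound) ×1
order of uses: u, z, y, x, w
typing: the term checks, with type Str -> Int
ordered: ✓ — u, y, w, z, x once each; derivable with no W/C/E
linear: ✓ — exactly-once usage across u, y, w, z, x
affine: ✓ — u, y, w, z, x: no repeats, contraction unneeded
relevant: ✓ — at least one use each (u, y, w, z, x)
unrestricted: ✓ — typability at Str -> Int is all that's needed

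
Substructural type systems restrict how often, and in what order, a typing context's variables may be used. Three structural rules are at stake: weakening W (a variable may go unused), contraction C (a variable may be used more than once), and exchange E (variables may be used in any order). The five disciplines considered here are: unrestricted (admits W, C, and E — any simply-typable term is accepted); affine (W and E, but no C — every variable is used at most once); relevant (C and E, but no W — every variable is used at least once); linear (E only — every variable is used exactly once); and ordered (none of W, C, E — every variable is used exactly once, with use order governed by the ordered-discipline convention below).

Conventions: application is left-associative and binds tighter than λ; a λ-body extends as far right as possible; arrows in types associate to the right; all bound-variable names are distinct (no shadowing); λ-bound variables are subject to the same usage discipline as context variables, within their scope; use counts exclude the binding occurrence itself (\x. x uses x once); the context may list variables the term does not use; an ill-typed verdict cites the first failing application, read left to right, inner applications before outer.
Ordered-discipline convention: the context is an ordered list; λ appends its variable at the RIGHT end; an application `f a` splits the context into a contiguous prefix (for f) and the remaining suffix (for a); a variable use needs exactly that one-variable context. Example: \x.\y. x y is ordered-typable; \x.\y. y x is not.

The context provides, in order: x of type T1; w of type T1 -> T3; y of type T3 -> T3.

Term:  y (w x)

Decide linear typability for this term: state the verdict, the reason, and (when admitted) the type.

yes — x, w, y: one use apiece; term : T3
variable uses: x: 1×, w: 1×, y: 1×
uses in reading order: y, w, x
typing: well-typed — term : T3
per-discipline verdicts: ordered ✗ | linear ✓ | affine ✓ | relevant ✓ | unrestricted ✓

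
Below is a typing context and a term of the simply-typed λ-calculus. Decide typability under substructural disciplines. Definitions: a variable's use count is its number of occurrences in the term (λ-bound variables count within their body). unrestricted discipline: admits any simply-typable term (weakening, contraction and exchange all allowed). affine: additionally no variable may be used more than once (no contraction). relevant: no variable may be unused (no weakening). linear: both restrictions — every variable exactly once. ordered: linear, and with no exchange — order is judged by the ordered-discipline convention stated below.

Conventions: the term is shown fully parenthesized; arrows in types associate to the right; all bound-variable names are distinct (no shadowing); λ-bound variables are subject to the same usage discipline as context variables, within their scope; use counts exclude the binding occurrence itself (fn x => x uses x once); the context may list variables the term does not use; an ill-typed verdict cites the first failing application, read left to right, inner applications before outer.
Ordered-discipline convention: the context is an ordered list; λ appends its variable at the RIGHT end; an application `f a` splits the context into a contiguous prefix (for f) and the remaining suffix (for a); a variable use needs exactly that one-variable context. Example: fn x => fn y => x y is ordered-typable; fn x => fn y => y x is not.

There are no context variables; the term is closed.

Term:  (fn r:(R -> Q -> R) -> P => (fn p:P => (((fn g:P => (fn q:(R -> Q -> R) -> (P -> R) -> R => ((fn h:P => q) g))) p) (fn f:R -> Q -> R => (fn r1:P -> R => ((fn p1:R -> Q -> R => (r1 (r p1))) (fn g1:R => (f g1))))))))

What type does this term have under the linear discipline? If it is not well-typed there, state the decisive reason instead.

not well-typed under linear — needs weakening: h unused
counts: r (λ-bound)=1; p (λ-bound)=1; g (λ-bound)=1; q (λ-bound)=1; h (λ-bound)=0; f (λ-bound)=1; r1 (λ-bound)=1; p1 (λ-bound)=1; g1 (λ-bound)=1
use order (left to right): q, g, p, r1, r, p1, f, g1
typing: well-typed — term : ((R -> Q -> R) -> P) -> P -> (R -> Q -> R) -> (P -> R) -> R
per-discipline verdicts: ordered ✗ · linear ✗ · affine ✓ · relevant ✗ · unrestricted ✓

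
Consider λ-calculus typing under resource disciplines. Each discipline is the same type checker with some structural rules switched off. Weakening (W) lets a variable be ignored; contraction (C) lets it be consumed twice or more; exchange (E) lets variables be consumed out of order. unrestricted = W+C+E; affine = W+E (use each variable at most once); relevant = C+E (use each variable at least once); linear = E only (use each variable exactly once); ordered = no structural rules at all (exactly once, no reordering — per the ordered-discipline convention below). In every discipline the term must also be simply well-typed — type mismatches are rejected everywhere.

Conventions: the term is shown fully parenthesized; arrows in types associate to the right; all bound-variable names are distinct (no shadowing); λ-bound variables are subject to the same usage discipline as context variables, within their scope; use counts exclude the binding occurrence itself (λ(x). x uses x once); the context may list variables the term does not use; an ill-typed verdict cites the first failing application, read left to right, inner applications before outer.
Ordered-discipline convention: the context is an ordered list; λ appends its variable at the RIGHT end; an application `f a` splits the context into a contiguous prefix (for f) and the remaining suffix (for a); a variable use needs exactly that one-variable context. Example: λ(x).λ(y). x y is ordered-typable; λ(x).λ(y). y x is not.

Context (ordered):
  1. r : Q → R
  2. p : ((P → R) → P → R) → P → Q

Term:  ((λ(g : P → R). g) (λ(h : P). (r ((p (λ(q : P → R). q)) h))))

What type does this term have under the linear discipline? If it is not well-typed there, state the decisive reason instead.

term : P → R
variable uses: r: 1×; p: 1×; g (λ-bound): 1×; h (λ-bound): 1×; q (λ-bound): 1×
left-to-right use order: g, r, p, q, h
typing: the term checks, with type P → R
all disciplines: ordered ✓, linear ✓, affine ✓, relevant ✓, unrestricted ✓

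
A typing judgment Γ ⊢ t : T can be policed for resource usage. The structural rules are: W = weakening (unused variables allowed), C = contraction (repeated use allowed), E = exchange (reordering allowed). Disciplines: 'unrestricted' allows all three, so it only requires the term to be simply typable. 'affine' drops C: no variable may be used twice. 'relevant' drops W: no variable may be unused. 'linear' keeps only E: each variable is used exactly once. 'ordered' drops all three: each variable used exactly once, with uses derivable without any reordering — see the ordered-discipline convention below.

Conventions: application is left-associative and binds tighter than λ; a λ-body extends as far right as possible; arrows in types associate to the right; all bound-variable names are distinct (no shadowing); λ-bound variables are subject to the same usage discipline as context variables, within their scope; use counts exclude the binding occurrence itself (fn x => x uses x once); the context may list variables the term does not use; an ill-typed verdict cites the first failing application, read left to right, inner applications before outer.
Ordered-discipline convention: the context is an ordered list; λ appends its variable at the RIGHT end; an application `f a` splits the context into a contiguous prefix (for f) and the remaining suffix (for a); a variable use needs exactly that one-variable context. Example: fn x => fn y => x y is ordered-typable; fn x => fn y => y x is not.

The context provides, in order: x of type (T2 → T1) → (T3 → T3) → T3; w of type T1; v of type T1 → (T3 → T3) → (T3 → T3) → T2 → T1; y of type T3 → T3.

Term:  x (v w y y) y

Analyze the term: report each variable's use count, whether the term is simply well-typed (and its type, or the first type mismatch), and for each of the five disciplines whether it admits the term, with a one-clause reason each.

use counts: x ×1; w ×1; v ×1; y ×3
order of uses: x, v, w, y, y, y
typing: well-typed at T3
ordered ✗ (repeated use of y ×3)
linear ✗ (repeated use of y ×3)
affine ✗ (repeated use of y ×3)
relevant ✓ (none of x, w, v, y goes unused)
unrestricted ✓ (well-typed at T3; no restrictions here)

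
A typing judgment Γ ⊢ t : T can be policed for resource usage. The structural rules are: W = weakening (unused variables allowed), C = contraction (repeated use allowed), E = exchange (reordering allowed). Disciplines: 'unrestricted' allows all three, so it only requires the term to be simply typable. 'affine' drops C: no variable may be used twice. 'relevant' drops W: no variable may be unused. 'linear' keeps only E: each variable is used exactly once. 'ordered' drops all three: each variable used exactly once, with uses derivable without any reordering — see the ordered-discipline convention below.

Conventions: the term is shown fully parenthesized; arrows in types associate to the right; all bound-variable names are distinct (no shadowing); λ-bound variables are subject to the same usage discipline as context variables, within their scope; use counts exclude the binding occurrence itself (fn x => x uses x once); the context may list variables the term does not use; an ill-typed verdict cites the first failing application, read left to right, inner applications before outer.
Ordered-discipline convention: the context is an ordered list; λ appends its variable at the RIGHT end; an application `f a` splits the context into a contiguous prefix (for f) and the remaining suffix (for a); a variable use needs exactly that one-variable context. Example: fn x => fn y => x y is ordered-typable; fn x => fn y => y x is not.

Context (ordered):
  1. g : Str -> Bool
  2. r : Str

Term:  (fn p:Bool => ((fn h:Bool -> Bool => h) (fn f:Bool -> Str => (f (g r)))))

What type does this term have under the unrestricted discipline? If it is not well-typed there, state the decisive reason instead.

not well-typed under unrestricted — the type mismatch rejects it
counts: g: 1, r: 1, p [bound]: 0, h [bound]: 1, f [bound]: 1
use order (left to right): h, f, g, r
typing: ill-typed: an argument (Bool -> Str) -> Str mismatches the expected Bool -> Bool
across the five disciplines: ordered ✗, linear ✗, affine ✗, relevant ✗, unrestricted ✗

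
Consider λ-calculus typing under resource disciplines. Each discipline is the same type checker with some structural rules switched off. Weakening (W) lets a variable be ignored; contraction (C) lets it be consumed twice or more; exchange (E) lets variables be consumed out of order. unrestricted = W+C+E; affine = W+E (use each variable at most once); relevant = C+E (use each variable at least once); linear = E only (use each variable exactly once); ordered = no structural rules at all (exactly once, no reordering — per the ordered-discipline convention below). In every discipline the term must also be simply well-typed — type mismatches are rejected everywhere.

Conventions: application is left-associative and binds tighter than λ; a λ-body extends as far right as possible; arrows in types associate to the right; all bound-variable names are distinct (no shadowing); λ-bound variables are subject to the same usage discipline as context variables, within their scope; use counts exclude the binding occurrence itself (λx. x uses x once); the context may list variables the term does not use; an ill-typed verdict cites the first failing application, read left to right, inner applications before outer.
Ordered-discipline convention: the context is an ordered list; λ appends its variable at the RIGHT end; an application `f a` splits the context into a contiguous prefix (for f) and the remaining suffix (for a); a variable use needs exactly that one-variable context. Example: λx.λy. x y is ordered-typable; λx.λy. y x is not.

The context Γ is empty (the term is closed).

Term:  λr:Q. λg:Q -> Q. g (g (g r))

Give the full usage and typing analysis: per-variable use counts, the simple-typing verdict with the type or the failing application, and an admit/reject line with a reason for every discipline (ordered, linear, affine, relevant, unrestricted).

counts: r [bound]: 1; g [bound]: 3
left-to-right use order: g, g, g, r
typing: the term checks, with type Q -> (Q -> Q) -> Q
ordered: ✗ — repeated use of g ×3
linear: ✗ — repeated use of g ×3
affine: ✗ — repeated use of g ×3
relevant: ✓ — r, g: all used, weakening unneeded
unrestricted: ✓ — well-typed at Q -> (Q -> Q) -> Q; no restrictions here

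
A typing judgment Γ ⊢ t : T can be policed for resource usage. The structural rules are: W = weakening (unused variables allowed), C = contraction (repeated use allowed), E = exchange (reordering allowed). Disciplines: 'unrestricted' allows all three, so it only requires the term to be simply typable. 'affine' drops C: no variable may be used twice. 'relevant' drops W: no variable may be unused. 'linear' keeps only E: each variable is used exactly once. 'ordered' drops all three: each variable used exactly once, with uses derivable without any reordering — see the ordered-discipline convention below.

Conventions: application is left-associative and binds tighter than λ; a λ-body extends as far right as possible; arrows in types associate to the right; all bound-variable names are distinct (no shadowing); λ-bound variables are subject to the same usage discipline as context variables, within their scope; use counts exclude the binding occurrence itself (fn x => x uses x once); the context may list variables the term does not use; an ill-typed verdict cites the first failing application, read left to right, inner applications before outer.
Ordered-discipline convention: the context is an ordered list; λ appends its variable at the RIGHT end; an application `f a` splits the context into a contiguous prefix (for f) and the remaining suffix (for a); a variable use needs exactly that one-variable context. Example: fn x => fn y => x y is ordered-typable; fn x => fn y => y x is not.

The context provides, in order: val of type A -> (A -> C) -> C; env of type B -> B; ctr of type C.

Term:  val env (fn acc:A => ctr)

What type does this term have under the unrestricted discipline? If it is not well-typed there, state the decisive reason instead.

not well-typed under unrestricted — fails simple typing
variable uses: val=1, env=1, ctr=1, acc [bound]=0
order of uses: val, env, ctr
typing: ill-typed: a function awaiting A gets B -> B
across the five disciplines: ordered ✗; linear ✗; affine ✗; relevant ✗; unrestricted ✗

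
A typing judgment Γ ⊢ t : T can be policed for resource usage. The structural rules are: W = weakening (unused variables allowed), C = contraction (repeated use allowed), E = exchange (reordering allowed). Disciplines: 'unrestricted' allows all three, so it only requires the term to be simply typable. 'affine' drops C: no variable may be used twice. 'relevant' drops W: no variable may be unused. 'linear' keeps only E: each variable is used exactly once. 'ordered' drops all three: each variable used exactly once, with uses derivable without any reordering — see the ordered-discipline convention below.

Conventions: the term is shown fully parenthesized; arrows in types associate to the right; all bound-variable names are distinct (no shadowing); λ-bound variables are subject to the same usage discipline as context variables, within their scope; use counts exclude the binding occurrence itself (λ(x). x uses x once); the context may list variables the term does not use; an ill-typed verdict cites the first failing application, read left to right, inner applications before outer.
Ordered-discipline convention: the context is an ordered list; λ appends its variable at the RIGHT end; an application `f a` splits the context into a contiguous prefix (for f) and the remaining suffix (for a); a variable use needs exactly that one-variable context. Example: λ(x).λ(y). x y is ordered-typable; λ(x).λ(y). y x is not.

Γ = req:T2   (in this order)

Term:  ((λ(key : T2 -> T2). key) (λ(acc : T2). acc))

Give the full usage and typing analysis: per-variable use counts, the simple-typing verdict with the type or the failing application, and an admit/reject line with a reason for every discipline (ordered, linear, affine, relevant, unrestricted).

usage: req: 0; key [bound]: 1; acc [bound]: 1
use order (left to right): key, acc
typing: the term checks, with type T2 -> T2
ordered: ✗ — req never used (weakening)
linear: ✗ — req never used (weakening)
affine: ✓ — at most one use each (req, key, acc)
relevant: ✗ — req never used (weakening)
unrestricted: ✓ — typability at T2 -> T2 is all that's needed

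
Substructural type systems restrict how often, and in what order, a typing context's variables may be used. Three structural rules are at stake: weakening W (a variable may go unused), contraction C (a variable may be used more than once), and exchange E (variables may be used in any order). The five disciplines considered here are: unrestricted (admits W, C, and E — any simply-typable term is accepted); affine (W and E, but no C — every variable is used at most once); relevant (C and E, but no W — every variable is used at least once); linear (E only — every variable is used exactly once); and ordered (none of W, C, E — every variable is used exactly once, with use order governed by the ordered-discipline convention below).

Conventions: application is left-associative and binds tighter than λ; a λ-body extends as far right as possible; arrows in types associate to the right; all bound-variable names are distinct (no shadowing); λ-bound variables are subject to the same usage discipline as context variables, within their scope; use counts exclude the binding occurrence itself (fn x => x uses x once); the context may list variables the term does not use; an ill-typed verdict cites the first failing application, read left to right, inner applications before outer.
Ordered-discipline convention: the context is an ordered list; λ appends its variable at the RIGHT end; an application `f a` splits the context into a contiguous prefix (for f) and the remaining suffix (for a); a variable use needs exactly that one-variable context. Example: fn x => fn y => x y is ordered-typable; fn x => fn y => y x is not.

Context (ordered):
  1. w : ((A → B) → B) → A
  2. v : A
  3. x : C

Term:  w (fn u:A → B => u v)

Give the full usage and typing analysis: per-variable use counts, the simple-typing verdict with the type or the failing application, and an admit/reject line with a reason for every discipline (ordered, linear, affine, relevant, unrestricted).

variable uses: w ×1; v ×1; x ×0; u (bound) ×1
order of uses: w, u, v
typing: ✓ — A
ordered: ✗ — x never used (weakening)
linear: ✗ — x never used (weakening)
affine: ✓ — at most one use each (w, v, x, u)
relevant: ✗ — x never used (weakening)
unrestricted: ✓ — typability at A is all that's needed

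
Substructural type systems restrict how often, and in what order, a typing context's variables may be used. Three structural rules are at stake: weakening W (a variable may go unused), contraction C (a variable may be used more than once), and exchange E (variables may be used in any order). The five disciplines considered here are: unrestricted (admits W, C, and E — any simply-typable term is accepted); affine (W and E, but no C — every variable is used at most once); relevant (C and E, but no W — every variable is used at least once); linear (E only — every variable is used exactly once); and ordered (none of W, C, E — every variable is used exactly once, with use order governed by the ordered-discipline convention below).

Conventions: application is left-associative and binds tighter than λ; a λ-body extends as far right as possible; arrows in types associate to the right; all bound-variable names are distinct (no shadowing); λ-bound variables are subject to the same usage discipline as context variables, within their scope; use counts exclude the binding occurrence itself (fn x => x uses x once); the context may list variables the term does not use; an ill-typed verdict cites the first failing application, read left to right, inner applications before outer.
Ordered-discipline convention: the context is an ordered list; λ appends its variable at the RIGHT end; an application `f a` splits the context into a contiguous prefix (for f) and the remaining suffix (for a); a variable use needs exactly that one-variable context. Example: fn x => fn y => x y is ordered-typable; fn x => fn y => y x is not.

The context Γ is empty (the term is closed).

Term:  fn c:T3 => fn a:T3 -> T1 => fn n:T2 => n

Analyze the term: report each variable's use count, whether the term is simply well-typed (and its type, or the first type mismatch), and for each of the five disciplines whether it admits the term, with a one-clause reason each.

usage: c (bound): 0×; a (bound): 0×; n (bound): 1×
uses in reading order: n
typing: well-typed — term : T3 -> (T3 -> T1) -> T2 -> T2
ordered: ✗ — c, a left unused
linear: ✗ — c, a left unused
affine: ✓ — none of c, a, n used more than once
relevant: ✗ — c, a left unused
unrestricted: ✓ — type-checks (T3 -> (T3 -> T1) -> T2 -> T2) and nothing is barred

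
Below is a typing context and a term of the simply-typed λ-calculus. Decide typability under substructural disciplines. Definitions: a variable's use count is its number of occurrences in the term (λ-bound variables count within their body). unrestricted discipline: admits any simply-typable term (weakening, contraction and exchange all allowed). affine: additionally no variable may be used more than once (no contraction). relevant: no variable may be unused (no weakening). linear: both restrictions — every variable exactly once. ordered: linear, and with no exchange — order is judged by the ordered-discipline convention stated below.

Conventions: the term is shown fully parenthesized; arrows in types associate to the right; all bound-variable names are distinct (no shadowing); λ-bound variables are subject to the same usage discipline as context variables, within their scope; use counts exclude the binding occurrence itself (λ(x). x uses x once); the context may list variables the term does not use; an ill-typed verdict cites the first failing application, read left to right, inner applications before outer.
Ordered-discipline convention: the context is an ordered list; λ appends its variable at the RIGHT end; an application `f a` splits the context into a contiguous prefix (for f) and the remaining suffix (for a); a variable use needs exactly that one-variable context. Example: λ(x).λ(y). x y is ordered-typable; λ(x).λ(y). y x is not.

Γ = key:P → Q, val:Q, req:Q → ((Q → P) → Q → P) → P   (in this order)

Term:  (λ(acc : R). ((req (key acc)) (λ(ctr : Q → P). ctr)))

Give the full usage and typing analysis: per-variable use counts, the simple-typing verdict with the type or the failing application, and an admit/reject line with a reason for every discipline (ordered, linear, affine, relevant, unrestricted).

usage: key=1, val=0, req=1, acc (λ-bound)=1, ctr (λ-bound)=1
order of uses: req, key, acc, ctr
typing: ill-typed: argument of type R where P is required
ordered: ✗ — not simply typable
linear: ✗ — fails simple typing
affine: ✗ — a type mismatch blocks all five
relevant: ✗ — the type mismatch rejects it
unrestricted: ✗ — not simply typable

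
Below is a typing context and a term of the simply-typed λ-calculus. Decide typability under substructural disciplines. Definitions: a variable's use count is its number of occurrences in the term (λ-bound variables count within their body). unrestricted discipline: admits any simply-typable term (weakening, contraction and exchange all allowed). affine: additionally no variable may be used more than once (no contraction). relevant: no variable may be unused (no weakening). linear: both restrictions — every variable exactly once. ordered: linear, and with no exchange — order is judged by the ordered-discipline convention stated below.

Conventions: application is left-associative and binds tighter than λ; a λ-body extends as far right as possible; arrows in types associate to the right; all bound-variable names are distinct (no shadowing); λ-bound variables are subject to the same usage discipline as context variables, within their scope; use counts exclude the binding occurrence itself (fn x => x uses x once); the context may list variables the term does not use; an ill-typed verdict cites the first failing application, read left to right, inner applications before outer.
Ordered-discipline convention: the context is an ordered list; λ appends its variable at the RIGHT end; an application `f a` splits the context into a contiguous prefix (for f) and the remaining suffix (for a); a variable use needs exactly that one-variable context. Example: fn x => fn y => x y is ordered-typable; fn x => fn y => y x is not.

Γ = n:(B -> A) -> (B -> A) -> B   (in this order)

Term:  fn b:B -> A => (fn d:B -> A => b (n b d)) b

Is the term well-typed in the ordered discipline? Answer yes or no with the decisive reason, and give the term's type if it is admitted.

no — needs contraction — b ×3
usage: n: 1×; b (λ-bound): 3×; d (λ-bound): 1×
left-to-right use order: b, n, b, d, b
typing: ✓ — (B -> A) -> A
across the five disciplines: ordered ✗ | linear ✗ | affine ✗ | relevant ✓ | unrestricted ✓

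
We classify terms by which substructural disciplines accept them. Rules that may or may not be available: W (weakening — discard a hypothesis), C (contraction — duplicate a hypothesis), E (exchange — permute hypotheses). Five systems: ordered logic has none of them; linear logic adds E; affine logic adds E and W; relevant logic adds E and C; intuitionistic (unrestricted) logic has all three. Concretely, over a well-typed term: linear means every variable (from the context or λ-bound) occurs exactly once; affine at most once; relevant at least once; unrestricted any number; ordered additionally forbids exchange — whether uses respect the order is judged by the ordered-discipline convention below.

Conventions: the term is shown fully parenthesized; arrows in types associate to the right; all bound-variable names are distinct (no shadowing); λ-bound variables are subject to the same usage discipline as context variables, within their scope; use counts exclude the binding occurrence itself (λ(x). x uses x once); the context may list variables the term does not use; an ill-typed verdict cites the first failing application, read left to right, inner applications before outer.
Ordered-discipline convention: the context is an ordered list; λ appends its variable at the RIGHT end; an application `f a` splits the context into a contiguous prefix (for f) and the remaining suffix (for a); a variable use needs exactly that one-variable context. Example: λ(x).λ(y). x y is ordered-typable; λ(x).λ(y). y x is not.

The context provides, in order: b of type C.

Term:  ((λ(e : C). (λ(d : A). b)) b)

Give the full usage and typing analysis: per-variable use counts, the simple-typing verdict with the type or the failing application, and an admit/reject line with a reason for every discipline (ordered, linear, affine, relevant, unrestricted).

usage: b ×2; e (λ-bound) ×0; d (λ-bound) ×0
use order (left to right): b, b
typing: well-typed — term : A → C
ordered: ✗ — uses contraction: b ×2; unused: e, d — weakening required
linear: ✗ — uses contraction: b ×2; unused: e, d — weakening required
affine: ✗ — uses contraction: b ×2
relevant: ✗ — unused: e, d — weakening required
unrestricted: ✓ — simply typable at A → C; W, C, E all held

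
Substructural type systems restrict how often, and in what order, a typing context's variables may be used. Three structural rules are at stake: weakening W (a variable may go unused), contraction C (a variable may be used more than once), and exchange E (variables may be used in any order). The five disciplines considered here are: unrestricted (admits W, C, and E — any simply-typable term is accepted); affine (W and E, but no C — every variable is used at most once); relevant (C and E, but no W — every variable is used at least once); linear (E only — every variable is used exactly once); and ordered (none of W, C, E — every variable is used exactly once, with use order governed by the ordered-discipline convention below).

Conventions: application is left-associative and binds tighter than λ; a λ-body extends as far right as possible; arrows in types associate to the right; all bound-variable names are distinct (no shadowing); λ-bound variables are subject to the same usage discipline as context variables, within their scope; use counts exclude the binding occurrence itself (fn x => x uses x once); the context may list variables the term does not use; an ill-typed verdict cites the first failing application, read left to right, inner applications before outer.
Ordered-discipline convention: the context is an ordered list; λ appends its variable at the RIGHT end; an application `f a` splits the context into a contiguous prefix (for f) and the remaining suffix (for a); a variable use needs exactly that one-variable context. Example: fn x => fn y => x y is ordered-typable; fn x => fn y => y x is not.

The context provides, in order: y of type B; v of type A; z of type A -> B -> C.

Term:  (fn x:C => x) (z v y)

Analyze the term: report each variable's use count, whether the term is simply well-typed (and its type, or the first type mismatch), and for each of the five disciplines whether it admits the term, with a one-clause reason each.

usage: y: 1, v: 1, z: 1, x (bound): 1
uses in reading order: x, z, v, y
typing: the term checks, with type C
ordered ✗ (needs exchange: uses follow x, z, v, y)
linear ✓ (y, v, z, x: one use apiece)
affine ✓ (y, v, z, x: no repeats, contraction unneeded)
relevant ✓ (every one of y, v, z, x appears)
unrestricted ✓ (type-checks (C) and nothing is barred)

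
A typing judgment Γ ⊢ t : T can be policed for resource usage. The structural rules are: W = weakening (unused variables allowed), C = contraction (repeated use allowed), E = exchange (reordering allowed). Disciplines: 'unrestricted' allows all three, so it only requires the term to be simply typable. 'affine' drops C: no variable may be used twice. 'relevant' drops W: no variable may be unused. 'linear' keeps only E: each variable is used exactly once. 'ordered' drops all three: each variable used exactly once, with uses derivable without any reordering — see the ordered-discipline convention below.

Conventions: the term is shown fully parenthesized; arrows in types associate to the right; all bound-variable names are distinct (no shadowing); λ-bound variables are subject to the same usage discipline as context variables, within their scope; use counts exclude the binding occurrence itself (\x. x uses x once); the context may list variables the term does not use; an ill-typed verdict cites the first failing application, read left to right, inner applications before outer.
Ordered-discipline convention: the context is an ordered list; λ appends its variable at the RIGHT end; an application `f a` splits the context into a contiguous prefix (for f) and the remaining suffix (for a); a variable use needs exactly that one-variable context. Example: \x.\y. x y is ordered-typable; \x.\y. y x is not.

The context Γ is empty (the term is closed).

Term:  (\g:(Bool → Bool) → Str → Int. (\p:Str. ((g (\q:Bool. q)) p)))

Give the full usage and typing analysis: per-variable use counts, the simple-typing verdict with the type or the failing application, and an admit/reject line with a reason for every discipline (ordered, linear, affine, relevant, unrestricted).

use counts: g (λ-bound): 1×, p (λ-bound): 1×, q (λ-bound): 1×
use order (left to right): g, q, p
typing: the term checks, with type ((Bool → Bool) → Str → Int) → Str → Int
ordered: ✓ — single-use (g, p, q), ordered derivation ok
linear: ✓ — single use per variable (g, p, q)
affine: ✓ — g, p, q: no repeats, contraction unneeded
relevant: ✓ — g, p, q: all used, weakening unneeded
unrestricted: ✓ — typability at ((Bool → Bool) → Str → Int) → Str → Int is all that's needed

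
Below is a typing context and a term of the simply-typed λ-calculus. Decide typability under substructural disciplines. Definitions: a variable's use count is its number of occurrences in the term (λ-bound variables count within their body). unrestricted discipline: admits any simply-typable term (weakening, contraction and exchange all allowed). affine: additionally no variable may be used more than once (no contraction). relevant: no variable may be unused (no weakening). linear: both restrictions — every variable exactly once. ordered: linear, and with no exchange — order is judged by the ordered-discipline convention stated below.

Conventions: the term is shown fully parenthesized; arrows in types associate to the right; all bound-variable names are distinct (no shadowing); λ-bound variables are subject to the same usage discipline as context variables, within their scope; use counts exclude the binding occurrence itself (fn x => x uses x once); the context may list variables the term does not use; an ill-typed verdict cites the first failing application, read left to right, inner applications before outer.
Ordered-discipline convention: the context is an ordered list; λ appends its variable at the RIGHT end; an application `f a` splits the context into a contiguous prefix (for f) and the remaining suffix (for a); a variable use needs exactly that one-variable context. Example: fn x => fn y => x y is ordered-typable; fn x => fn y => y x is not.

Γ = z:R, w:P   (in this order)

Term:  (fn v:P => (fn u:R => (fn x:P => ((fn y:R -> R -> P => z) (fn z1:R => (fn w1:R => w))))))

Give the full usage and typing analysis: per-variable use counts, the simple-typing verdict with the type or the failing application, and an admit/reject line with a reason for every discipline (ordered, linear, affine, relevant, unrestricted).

counts: z: 1, w: 1, v (bound): 0, u (bound): 0, x (bound): 0, y (bound): 0, z1 (bound): 0, w1 (bound): 0
use order (left to right): z, w
typing: well-typed — term : P -> R -> P -> R
ordered: ✗, needs weakening: v, u, x, y, z1, w1 unused
linear: ✗, needs weakening: v, u, x, y, z1, w1 unused
affine: ✓, at most one use each (z, w, v, u, x, y, z1, w1)
relevant: ✗, needs weakening: v, u, x, y, z1, w1 unused
unrestricted: ✓, simply typable at P -> R -> P -> R; W, C, E all held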